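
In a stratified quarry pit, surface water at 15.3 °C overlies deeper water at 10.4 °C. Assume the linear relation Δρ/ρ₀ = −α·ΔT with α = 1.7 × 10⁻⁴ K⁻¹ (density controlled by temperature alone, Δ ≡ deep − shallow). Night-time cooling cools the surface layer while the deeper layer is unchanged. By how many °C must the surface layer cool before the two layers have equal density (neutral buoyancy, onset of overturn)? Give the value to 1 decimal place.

With temperature the only control, equal density requires T_surf′ = T_deep.
T_surf′ = 10.4 °C.
Cooling required: 15.3 − 10.4 = 4.9 °C.

4.9 °C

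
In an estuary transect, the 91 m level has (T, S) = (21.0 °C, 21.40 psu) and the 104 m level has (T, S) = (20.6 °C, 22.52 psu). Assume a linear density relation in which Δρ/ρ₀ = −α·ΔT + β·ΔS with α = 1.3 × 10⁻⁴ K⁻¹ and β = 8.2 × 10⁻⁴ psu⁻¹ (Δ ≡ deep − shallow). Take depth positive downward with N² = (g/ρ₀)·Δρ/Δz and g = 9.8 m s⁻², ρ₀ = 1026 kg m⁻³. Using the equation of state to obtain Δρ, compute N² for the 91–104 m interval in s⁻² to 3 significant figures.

ΔT = -0.4 K, ΔS = +1.12 psu (deep − shallow).
Δρ/ρ₀ = −αΔT + βΔS = 5.20 × 10⁻⁵ + 9.184 × 10⁻⁴ = 9.704 × 10⁻⁴, so Δρ ≈ 0.9956 kg m⁻³.
N² = (g/ρ₀)·Δρ/Δz = g·(Δρ/ρ₀)/Δz = 9.8 × 9.704 × 10⁻⁴ / 13 = 7.3153 × 10⁻⁴ s⁻² ≈ 7.32 × 10⁻⁴ s⁻².

7.32 × 10⁻⁴ s⁻²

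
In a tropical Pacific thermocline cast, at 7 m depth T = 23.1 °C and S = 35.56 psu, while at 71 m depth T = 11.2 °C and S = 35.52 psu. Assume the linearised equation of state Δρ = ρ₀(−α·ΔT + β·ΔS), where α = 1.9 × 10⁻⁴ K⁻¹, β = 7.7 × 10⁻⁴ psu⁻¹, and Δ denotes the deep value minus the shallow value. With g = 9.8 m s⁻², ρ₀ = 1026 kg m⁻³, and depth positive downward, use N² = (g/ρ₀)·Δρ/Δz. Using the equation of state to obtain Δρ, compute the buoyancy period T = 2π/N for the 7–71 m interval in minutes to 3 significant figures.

ΔT = -11.9 K, ΔS = -0.04 psu (deep − shallow).
Δρ/ρ₀ = −αΔT + βΔS = 2.261 × 10⁻³ − 3.08 × 10⁻⁵ = 2.2302 × 10⁻³, so Δρ ≈ 2.288 kg m⁻³.
N² = (g/ρ₀)·Δρ/Δz = g·(Δρ/ρ₀)/Δz = 9.8 × 2.2302 × 10⁻³ / 64 = 3.4150 × 10⁻⁴ s⁻².
N = √(3.4150 × 10⁻⁴) = 0.018480 rad s⁻¹ → T = 2π/N = 340.00 s = 5.6667 min ≈ 5.67 min.

5.67 min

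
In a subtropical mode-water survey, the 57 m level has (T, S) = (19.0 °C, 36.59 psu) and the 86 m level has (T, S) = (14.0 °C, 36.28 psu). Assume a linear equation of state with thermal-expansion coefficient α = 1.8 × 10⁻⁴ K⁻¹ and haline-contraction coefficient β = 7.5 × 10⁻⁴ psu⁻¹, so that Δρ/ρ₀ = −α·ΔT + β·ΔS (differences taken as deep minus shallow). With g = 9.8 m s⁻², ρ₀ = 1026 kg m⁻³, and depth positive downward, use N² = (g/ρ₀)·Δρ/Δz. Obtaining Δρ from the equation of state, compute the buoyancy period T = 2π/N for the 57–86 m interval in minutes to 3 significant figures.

6.97 min

ΔT = -5.0 K, ΔS = -0.31 psu (deep − shallow).
Δρ/ρ₀ = −αΔT + βΔS = 9.00 × 10⁻⁴ − 2.325 × 10⁻⁴ = 6.675 × 10⁻⁴, so Δρ ≈ 0.6849 kg m⁻³.
N² = (g/ρ₀)·Δρ/Δz = g·(Δρ/ρ₀)/Δz = 9.8 × 6.675 × 10⁻⁴ / 29 = 2.2557 × 10⁻⁴ s⁻².
N = √(2.2557 × 10⁻⁴) = 0.015019 rad s⁻¹ → T = 2π/N = 418.35 s = 6.9725 min ≈ 6.97 min.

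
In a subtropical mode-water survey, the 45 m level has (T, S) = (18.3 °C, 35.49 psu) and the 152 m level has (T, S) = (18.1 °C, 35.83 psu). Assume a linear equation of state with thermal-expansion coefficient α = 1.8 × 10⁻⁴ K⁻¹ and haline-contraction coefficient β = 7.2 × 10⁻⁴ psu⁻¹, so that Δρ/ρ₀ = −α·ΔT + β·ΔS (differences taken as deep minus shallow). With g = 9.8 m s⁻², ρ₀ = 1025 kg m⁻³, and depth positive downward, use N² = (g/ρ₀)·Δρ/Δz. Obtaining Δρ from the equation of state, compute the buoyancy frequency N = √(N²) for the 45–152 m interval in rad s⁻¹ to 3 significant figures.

ΔT = -0.2 K, ΔS = +0.34 psu (deep − shallow).
Δρ/ρ₀ = −αΔT + βΔS = 3.60 × 10⁻⁵ + 2.448 × 10⁻⁴ = 2.808 × 10⁻⁴, so Δρ ≈ 0.2878 kg m⁻³.
N² = (g/ρ₀)·Δρ/Δz = g·(Δρ/ρ₀)/Δz = 9.8 × 2.808 × 10⁻⁴ / 107 = 2.5718 × 10⁻⁵ s⁻².
N = √(2.5718 × 10⁻⁵) = 5.0713 × 10⁻³ rad s⁻¹ ≈ 5.07 × 10⁻³ rad s⁻¹.

5.07 × 10⁻³ rad s⁻¹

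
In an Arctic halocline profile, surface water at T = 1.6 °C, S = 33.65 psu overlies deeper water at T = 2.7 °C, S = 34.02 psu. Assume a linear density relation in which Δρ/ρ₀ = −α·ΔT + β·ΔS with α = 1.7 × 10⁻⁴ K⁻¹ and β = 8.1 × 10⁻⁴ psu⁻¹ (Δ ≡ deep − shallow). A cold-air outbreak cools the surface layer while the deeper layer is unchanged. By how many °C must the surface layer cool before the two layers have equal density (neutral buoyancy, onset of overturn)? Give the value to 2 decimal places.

Neutral buoyancy requires Δρ = 0, i.e. −α(T_deep − T_surf′) + β(S_deep − S_surf) = 0.
T_surf′ = T_deep − (β/α)·ΔS = 2.7 − (8.1 × 10⁻⁴/1.7 × 10⁻⁴)·(+0.37) = 0.9371 °C.
Cooling required: 1.6 − (0.9371) = 0.6629 °C.

0.66 °C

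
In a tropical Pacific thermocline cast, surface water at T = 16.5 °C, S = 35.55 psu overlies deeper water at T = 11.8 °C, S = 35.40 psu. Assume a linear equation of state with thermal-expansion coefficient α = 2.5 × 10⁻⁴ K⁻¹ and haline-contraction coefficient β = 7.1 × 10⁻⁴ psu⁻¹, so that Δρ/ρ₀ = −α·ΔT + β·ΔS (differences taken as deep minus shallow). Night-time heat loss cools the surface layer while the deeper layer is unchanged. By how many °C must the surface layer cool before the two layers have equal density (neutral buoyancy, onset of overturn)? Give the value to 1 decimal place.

Neutral buoyancy requires Δρ = 0, i.e. −α(T_deep − T_surf′) + β(S_deep − S_surf) = 0.
T_surf′ = T_deep − (β/α)·ΔS = 11.8 − (7.1 × 10⁻⁴/2.5 × 10⁻⁴)·(-0.15) = 12.226 °C.
Cooling required: 16.5 − (12.226) = 4.274 °C.

4.3 °C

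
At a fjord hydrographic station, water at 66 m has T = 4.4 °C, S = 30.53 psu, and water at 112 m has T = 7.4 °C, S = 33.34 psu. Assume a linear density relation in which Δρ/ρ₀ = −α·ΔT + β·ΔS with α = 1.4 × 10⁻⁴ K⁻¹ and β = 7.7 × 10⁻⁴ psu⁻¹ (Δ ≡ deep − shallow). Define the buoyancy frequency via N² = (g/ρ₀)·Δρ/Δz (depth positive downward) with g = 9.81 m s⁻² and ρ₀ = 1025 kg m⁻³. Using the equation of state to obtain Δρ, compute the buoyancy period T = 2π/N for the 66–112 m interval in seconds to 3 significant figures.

ΔT = +3.0 K, ΔS = +2.81 psu (deep − shallow).
Δρ/ρ₀ = −αΔT + βΔS = -4.20 × 10⁻⁴ + 2.1637 × 10⁻³ = 1.7437 × 10⁻³, so Δρ ≈ 1.787 kg m⁻³.
N² = (g/ρ₀)·Δρ/Δz = g·(Δρ/ρ₀)/Δz = 9.81 × 1.7437 × 10⁻³ / 46 = 3.7186 × 10⁻⁴ s⁻².
N = √(3.7186 × 10⁻⁴) = 0.019284 rad s⁻¹ → T = 2π/N = 325.82 s ≈ 326 s.

326 s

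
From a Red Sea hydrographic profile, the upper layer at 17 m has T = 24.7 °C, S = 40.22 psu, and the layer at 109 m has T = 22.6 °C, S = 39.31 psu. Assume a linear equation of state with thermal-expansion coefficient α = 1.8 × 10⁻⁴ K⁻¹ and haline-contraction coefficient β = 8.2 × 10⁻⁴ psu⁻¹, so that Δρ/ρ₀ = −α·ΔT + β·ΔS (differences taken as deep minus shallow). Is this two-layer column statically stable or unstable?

ΔT = 22.6 − 24.7 = -2.1 K and ΔS = 39.31 − 40.22 = -0.91 psu (deep − shallow).
−αΔT = 3.78 × 10⁻⁴; βΔS = -7.462 × 10⁻⁴; sum Δρ/ρ₀ = -3.682 × 10⁻⁴.
Δρ/ρ₀ < 0, so Δρ < 0: deeper water is lighter → statically unstable; the column would overturn.

unstable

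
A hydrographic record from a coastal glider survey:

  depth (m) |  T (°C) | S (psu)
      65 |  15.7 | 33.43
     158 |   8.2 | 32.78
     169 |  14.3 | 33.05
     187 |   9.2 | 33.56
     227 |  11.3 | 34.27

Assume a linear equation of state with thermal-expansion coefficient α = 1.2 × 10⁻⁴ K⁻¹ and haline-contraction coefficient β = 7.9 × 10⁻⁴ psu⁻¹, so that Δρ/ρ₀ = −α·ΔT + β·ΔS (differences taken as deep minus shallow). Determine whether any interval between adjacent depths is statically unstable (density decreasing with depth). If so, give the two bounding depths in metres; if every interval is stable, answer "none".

158–169 m

Evaluate Δρ/ρ₀ = −αΔT + βΔS across each adjacent pair:
  65–158 m: −αΔT+βΔS = −(1.2 × 10⁻⁴)(-7.5)+(7.9 × 10⁻⁴)(-0.65) = 3.9 × 10⁻⁴ → stable
  158–169 m: −αΔT+βΔS = −(1.2 × 10⁻⁴)(+6.1)+(7.9 × 10⁻⁴)(+0.27) = -5.2 × 10⁻⁴ → UNSTABLE
  169–187 m: −αΔT+βΔS = −(1.2 × 10⁻⁴)(-5.1)+(7.9 × 10⁻⁴)(+0.51) = 1.0 × 10⁻³ → stable
  187–227 m: −αΔT+βΔS = −(1.2 × 10⁻⁴)(+2.1)+(7.9 × 10⁻⁴)(+0.71) = 3.1 × 10⁻⁴ → stable
The 158–169 m interval has Δρ < 0: lighter water underlies denser water.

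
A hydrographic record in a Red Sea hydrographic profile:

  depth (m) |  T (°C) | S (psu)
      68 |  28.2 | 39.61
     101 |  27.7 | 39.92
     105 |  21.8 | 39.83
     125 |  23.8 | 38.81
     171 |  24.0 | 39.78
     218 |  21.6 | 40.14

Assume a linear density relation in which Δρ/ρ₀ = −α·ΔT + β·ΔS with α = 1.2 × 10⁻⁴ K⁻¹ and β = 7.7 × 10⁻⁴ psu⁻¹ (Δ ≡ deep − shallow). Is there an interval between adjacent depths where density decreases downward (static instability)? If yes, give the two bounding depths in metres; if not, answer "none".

105–125 m

Evaluate Δρ/ρ₀ = −αΔT + βΔS across each adjacent pair:
  68–101 m: −αΔT+βΔS = −(1.2 × 10⁻⁴)(-0.5)+(7.7 × 10⁻⁴)(+0.31) = 3.0 × 10⁻⁴ → stable
  101–105 m: −αΔT+βΔS = −(1.2 × 10⁻⁴)(-5.9)+(7.7 × 10⁻⁴)(-0.09) = 6.4 × 10⁻⁴ → stable
  105–125 m: −αΔT+βΔS = −(1.2 × 10⁻⁴)(+2.0)+(7.7 × 10⁻⁴)(-1.02) = -1.0 × 10⁻³ → UNSTABLE
  125–171 m: −αΔT+βΔS = −(1.2 × 10⁻⁴)(+0.2)+(7.7 × 10⁻⁴)(+0.97) = 7.2 × 10⁻⁴ → stable
  171–218 m: −αΔT+βΔS = −(1.2 × 10⁻⁴)(-2.4)+(7.7 × 10⁻⁴)(+0.36) = 5.7 × 10⁻⁴ → stable
The 105–125 m interval has Δρ < 0: lighter water underlies denser water.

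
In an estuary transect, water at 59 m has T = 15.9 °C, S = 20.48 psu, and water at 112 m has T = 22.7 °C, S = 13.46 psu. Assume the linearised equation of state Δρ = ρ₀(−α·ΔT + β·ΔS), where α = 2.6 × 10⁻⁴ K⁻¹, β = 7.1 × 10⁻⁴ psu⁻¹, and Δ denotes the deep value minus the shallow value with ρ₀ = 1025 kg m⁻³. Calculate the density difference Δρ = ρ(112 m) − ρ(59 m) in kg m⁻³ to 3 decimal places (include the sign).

ΔT = +6.8 K, ΔS = -7.02 psu (deep − shallow).
Δρ/ρ₀ = −(2.6 × 10⁻⁴)(+6.8) + (7.1 × 10⁻⁴)(-7.02) = -6.7522 × 10⁻³.
Δρ = 1025 × (-6.7522 × 10⁻³) = -6.921 kg m⁻³.
Negative Δρ: lighter below, statically unstable.

-6.921 kg m⁻³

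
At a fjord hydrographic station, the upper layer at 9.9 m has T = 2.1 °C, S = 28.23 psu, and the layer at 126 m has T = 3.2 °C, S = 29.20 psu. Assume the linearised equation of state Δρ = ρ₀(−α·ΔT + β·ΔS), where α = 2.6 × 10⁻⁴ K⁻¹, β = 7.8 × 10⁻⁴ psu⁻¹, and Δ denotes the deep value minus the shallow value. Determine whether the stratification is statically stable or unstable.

ΔT = 3.2 − 2.1 = +1.1 K and ΔS = 29.20 − 28.23 = +0.97 psu (deep − shallow).
−αΔT = -2.86 × 10⁻⁴; βΔS = 7.566 × 10⁻⁴; sum Δρ/ρ₀ = 4.706 × 10⁻⁴.
Δρ/ρ₀ > 0, so Δρ > 0: deeper water is denser → statically stable.

stable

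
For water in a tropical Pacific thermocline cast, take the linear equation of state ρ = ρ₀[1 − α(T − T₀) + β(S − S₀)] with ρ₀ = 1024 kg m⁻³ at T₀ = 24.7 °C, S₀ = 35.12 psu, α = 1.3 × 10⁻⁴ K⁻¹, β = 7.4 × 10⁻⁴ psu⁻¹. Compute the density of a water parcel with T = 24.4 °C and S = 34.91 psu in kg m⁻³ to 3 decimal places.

1023.881 kg m⁻³

T − T₀ = -0.3 K, S − S₀ = -0.21 psu.
Bracket = 1 − α·(-0.3) + β·(-0.21) = 1 + (-1.164 × 10⁻⁴) = 0.9998836.
ρ = 1024 × 0.9998836 = 1023.881 kg m⁻³.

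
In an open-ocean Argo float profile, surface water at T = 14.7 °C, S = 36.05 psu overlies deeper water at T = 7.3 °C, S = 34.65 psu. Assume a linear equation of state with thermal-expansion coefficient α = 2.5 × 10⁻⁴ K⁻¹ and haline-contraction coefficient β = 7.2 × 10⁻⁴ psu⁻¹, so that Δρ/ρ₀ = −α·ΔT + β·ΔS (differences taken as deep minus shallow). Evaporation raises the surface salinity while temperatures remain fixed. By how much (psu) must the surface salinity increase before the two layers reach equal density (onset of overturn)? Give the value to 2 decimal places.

Neutral buoyancy requires −α(T_deep − T_surf) + β(S_deep − S_surf′) = 0.
S_surf′ = S_deep − (α/β)·ΔT = 34.65 − (2.5 × 10⁻⁴/7.2 × 10⁻⁴)·(-7.4) = 37.2194 psu.
Increase required: 37.2194 − 36.05 = 1.1694 psu.

1.17 psu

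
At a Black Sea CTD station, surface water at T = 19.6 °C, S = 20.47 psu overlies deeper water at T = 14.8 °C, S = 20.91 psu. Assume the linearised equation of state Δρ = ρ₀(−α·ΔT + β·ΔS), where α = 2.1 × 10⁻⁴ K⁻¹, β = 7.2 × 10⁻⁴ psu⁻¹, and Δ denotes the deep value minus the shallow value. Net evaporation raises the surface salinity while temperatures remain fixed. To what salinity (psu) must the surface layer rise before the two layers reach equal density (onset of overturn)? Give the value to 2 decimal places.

22.31 psu

Neutral buoyancy requires −α(T_deep − T_surf) + β(S_deep − S_surf′) = 0.
S_surf′ = S_deep − (α/β)·ΔT = 20.91 − (2.1 × 10⁻⁴/7.2 × 10⁻⁴)·(-4.8) = 22.3100 psu.
Increase required: 22.3100 − 20.47 = 1.8400 psu.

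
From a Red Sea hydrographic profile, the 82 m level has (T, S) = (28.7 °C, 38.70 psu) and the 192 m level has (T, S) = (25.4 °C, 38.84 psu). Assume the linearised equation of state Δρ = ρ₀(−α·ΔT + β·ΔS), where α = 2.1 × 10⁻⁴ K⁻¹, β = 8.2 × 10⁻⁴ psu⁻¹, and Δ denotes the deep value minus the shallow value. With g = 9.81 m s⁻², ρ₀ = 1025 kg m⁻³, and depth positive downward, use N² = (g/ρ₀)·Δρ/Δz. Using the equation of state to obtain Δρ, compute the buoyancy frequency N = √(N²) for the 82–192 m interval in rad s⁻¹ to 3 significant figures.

8.49 × 10⁻³ rad s⁻¹

ΔT = -3.3 K, ΔS = +0.14 psu (deep − shallow).
Δρ/ρ₀ = −αΔT + βΔS = 6.93 × 10⁻⁴ + 1.148 × 10⁻⁴ = 8.078 × 10⁻⁴, so Δρ ≈ 0.8280 kg m⁻³.
N² = (g/ρ₀)·Δρ/Δz = g·(Δρ/ρ₀)/Δz = 9.81 × 8.078 × 10⁻⁴ / 110 = 7.2041 × 10⁻⁵ s⁻².
N = √(7.2041 × 10⁻⁵) = 8.4877 × 10⁻³ rad s⁻¹ ≈ 8.49 × 10⁻³ rad s⁻¹.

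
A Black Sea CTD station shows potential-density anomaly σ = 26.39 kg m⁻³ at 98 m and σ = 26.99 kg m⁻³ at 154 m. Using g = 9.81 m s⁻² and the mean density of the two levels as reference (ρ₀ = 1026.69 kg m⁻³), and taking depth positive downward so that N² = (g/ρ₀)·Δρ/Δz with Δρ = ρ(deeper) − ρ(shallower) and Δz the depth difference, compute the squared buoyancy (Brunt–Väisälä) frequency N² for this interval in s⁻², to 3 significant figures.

1.02 × 10⁻⁴ s⁻²

Δρ = 1026.99 − 1026.39 = 0.60 kg m⁻³ over Δz = 154 − 98 = 56 m.
N² = (9.81/1026.69) × (0.60/56) = 1.0237 × 10⁻⁴ s⁻² ≈ 1.02 × 10⁻⁴ s⁻².
Since Δρ > 0 the layer is stably stratified.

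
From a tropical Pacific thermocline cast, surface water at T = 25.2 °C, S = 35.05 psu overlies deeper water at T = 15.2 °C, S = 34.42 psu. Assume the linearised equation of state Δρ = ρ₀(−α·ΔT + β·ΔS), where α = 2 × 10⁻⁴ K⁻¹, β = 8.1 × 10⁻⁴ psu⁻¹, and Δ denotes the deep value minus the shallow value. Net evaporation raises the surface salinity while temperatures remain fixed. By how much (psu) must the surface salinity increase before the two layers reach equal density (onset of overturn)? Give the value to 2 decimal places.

Neutral buoyancy requires −α(T_deep − T_surf) + β(S_deep − S_surf′) = 0.
S_surf′ = S_deep − (α/β)·ΔT = 34.42 − (2 × 10⁻⁴/8.1 × 10⁻⁴)·(-10.0) = 36.8891 psu.
Increase required: 36.8891 − 35.05 = 1.8391 psu.

1.84 psu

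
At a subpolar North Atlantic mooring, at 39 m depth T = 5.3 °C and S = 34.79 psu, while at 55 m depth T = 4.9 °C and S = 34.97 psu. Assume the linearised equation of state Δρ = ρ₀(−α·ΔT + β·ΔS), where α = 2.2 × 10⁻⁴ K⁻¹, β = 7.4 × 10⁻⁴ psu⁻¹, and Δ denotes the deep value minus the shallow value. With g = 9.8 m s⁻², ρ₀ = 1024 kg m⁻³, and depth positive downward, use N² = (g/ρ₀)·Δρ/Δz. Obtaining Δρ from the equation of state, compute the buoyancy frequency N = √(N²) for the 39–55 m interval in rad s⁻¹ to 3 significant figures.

ΔT = -0.4 K, ΔS = +0.18 psu (deep − shallow).
Δρ/ρ₀ = −αΔT + βΔS = 8.80 × 10⁻⁵ + 1.332 × 10⁻⁴ = 2.212 × 10⁻⁴, so Δρ ≈ 0.2265 kg m⁻³.
N² = (g/ρ₀)·Δρ/Δz = g·(Δρ/ρ₀)/Δz = 9.8 × 2.212 × 10⁻⁴ / 16 = 1.3549 × 10⁻⁴ s⁻².
N = √(1.3549 × 10⁻⁴) = 0.011640 rad s⁻¹ ≈ 0.0116 rad s⁻¹.

0.0116 rad s⁻¹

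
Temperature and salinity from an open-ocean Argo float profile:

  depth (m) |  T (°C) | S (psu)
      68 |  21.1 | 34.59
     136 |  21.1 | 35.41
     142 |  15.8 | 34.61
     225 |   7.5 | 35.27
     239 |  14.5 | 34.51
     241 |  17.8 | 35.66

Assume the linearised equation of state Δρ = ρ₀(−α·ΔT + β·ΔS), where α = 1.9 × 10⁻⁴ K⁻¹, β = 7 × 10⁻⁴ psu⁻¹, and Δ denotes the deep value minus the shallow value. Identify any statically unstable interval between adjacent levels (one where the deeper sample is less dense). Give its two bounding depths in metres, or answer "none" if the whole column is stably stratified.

225–239 m

Evaluate Δρ/ρ₀ = −αΔT + βΔS across each adjacent pair:
  68–136 m: −αΔT+βΔS = −(1.9 × 10⁻⁴)(+0.0)+(7 × 10⁻⁴)(+0.82) = 5.7 × 10⁻⁴ → stable
  136–142 m: −αΔT+βΔS = −(1.9 × 10⁻⁴)(-5.3)+(7 × 10⁻⁴)(-0.80) = 4.5 × 10⁻⁴ → stable
  142–225 m: −αΔT+βΔS = −(1.9 × 10⁻⁴)(-8.3)+(7 × 10⁻⁴)(+0.66) = 2.0 × 10⁻³ → stable
  225–239 m: −αΔT+βΔS = −(1.9 × 10⁻⁴)(+7.0)+(7 × 10⁻⁴)(-0.76) = -1.9 × 10⁻³ → UNSTABLE
  239–241 m: −αΔT+βΔS = −(1.9 × 10⁻⁴)(+3.3)+(7 × 10⁻⁴)(+1.15) = 1.8 × 10⁻⁴ → stable
The 225–239 m interval has Δρ < 0: lighter water underlies denser water.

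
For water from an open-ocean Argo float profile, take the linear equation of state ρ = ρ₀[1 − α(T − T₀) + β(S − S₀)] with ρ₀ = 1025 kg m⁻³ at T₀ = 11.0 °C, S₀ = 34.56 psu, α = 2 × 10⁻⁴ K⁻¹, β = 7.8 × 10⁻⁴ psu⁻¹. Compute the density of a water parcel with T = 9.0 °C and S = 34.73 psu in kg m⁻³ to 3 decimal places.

1025.546 kg m⁻³

T − T₀ = -2.0 K, S − S₀ = +0.17 psu.
Bracket = 1 − α·(-2.0) + β·(+0.17) = 1 + (5.326 × 10⁻⁴) = 1.0005326.
ρ = 1025 × 1.0005326 = 1025.546 kg m⁻³.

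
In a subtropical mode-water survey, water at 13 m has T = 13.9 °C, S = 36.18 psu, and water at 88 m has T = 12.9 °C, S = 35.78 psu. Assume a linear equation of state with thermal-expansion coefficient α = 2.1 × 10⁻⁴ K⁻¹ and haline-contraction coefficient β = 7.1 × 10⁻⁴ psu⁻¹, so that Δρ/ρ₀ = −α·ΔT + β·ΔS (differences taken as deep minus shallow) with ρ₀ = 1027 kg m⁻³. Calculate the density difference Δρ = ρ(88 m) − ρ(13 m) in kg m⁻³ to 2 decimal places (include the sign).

ΔT = -1.0 K, ΔS = -0.40 psu (deep − shallow).
Δρ/ρ₀ = −(2.1 × 10⁻⁴)(-1.0) + (7.1 × 10⁻⁴)(-0.40) = -7.40 × 10⁻⁵.
Δρ = 1027 × (-7.40 × 10⁻⁵) = -0.08 kg m⁻³.
Negative Δρ: lighter below, statically unstable.

-0.08 kg m⁻³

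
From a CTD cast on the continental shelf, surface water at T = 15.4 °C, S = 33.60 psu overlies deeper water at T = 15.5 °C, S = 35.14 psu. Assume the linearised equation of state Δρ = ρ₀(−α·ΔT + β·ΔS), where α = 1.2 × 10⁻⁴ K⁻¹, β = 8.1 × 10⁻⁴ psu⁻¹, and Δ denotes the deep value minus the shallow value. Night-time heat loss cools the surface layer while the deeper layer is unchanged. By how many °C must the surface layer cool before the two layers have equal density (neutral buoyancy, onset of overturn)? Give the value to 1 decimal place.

10.3 °C

Neutral buoyancy requires Δρ = 0, i.e. −α(T_deep − T_surf′) + β(S_deep − S_surf) = 0.
T_surf′ = T_deep − (β/α)·ΔS = 15.5 − (8.1 × 10⁻⁴/1.2 × 10⁻⁴)·(+1.54) = 5.105 °C.
Cooling required: 15.4 − (5.105) = 10.295 °C.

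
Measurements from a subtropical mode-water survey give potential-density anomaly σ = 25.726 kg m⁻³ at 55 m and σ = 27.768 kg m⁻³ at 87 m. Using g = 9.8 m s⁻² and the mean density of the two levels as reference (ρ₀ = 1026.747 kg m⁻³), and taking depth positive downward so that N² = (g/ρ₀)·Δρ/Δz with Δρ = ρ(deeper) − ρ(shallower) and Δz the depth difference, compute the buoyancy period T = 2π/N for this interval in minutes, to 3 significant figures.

4.24 min

Δρ = 1027.768 − 1025.726 = 2.042 kg m⁻³ over Δz = 87 − 55 = 32 m.
N² = (9.8/1026.747) × (2.042/32) = 6.0907 × 10⁻⁴ s⁻².
N = √(6.0907 × 10⁻⁴) = 0.024679 rad s⁻¹, so T = 2π/N = 254.60 s = 4.2433 min ≈ 4.24 min.
N² > 0, so the interval is statically stable.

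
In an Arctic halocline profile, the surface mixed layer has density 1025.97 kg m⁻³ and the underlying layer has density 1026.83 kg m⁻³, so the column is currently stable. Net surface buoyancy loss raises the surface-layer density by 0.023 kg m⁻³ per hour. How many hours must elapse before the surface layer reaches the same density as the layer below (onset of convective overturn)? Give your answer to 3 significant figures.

Density deficit of the surface layer: 1026.83 − 1025.97 = 0.86 kg m⁻³.
Required change = 0.86 / 0.023 = 37.4 hours.

37.4 hours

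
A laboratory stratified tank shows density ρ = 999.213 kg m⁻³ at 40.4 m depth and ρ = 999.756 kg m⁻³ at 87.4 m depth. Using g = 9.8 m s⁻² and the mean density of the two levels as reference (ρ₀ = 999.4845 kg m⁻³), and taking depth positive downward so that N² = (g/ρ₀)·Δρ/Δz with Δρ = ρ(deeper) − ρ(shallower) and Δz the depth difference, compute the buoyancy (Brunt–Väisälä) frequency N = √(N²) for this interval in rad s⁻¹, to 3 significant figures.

Δρ = 999.756 − 999.213 = 0.543 kg m⁻³ over Δz = 87.4 − 40.4 = 47 m.
N² = (9.8/999.4845) × (0.543/47) = 1.1328 × 10⁻⁴ s⁻².
N = √(1.1328 × 10⁻⁴) = 0.010643 rad s⁻¹ ≈ 0.0106 rad s⁻¹.

0.0106 rad s⁻¹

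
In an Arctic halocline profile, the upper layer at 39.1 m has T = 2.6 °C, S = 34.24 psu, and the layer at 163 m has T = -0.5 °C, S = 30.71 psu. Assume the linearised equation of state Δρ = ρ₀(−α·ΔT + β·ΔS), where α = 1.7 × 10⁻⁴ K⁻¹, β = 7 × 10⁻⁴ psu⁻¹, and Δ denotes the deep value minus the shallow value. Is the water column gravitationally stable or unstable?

unstable

ΔT = -0.5 − 2.6 = -3.1 K and ΔS = 30.71 − 34.24 = -3.53 psu (deep − shallow).
−αΔT = 5.27 × 10⁻⁴; βΔS = -2.471 × 10⁻³; sum Δρ/ρ₀ = -1.944 × 10⁻³.
Δρ/ρ₀ < 0, so Δρ < 0: deeper water is lighter → statically unstable; the column would overturn.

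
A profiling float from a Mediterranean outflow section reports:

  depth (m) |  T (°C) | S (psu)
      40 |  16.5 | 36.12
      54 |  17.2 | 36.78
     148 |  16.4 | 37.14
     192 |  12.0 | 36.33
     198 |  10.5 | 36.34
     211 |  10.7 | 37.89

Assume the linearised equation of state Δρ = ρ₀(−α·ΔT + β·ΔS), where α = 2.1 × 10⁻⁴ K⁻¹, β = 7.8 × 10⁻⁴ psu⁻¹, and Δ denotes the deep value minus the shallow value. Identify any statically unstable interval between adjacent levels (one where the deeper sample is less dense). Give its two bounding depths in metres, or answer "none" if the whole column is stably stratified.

Evaluate Δρ/ρ₀ = −αΔT + βΔS across each adjacent pair:
  40–54 m: −αΔT+βΔS = −(2.1 × 10⁻⁴)(+0.7)+(7.8 × 10⁻⁴)(+0.66) = 3.7 × 10⁻⁴ → stable
  54–148 m: −αΔT+βΔS = −(2.1 × 10⁻⁴)(-0.8)+(7.8 × 10⁻⁴)(+0.36) = 4.5 × 10⁻⁴ → stable
  148–192 m: −αΔT+βΔS = −(2.1 × 10⁻⁴)(-4.4)+(7.8 × 10⁻⁴)(-0.81) = 2.9 × 10⁻⁴ → stable
  192–198 m: −αΔT+βΔS = −(2.1 × 10⁻⁴)(-1.5)+(7.8 × 10⁻⁴)(+0.01) = 3.2 × 10⁻⁴ → stable
  198–211 m: −αΔT+βΔS = −(2.1 × 10⁻⁴)(+0.2)+(7.8 × 10⁻⁴)(+1.55) = 1.2 × 10⁻³ → stable
Every interval has Δρ > 0: the column is stably stratified throughout.

none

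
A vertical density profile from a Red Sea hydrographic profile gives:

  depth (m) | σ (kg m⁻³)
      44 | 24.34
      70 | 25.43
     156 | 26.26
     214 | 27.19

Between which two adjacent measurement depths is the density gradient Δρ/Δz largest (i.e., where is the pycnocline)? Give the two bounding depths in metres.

Compute the density gradient over each adjacent pair:
  44–70 m: Δρ/Δz = 1.09/26 = 0.042 kg m⁻⁴
  70–156 m: Δρ/Δz = 0.83/86 = 9.7 × 10⁻³ kg m⁻⁴
  156–214 m: Δρ/Δz = 0.93/58 = 0.016 kg m⁻⁴
The largest gradient is in the 44–70 m interval — the pycnocline.

44–70 m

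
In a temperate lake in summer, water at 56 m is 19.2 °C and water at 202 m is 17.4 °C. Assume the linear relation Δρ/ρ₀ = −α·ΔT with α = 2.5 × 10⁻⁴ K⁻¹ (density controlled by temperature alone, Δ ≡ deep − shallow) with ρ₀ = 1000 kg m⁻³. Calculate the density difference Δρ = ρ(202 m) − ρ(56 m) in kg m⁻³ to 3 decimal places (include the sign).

+0.450 kg m⁻³

ΔT = -1.8 K, Δρ/ρ₀ = −αΔT = 4.50 × 10⁻⁴.
Δρ = 1000 × (4.50 × 10⁻⁴) = +0.450 kg m⁻³.
Positive Δρ: denser below, stable.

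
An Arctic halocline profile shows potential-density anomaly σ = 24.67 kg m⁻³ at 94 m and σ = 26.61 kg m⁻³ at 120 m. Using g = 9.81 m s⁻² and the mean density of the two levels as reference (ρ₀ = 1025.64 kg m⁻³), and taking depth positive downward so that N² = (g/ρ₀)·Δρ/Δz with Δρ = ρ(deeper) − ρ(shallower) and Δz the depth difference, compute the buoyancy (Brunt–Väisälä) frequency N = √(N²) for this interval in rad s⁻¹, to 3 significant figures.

Δρ = 1026.61 − 1024.67 = 1.94 kg m⁻³ over Δz = 120 − 94 = 26 m.
N² = (9.81/1025.64) × (1.94/26) = 7.1368 × 10⁻⁴ s⁻².
N = √(7.1368 × 10⁻⁴) = 0.026715 rad s⁻¹ ≈ 0.0267 rad s⁻¹.

0.0267 rad s⁻¹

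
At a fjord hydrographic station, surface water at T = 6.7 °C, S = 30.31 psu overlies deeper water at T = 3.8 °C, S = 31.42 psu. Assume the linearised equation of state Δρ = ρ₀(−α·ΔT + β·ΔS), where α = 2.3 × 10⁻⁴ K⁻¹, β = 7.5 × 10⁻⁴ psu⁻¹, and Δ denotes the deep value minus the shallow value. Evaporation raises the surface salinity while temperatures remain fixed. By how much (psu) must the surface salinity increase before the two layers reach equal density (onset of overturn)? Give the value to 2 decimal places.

Neutral buoyancy requires −α(T_deep − T_surf) + β(S_deep − S_surf′) = 0.
S_surf′ = S_deep − (α/β)·ΔT = 31.42 − (2.3 × 10⁻⁴/7.5 × 10⁻⁴)·(-2.9) = 32.3093 psu.
Increase required: 32.3093 − 30.31 = 1.9993 psu.

2.00 psu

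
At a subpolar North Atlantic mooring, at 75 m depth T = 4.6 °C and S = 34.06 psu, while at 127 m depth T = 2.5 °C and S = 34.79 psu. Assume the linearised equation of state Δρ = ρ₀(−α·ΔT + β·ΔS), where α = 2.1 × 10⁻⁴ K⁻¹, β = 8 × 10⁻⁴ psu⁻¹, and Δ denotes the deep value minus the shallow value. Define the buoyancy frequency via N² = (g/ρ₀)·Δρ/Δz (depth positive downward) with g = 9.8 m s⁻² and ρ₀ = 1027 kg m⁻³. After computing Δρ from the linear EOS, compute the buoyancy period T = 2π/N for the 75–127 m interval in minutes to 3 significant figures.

ΔT = -2.1 K, ΔS = +0.73 psu (deep − shallow).
Δρ/ρ₀ = −αΔT + βΔS = 4.41 × 10⁻⁴ + 5.84 × 10⁻⁴ = 1.025 × 10⁻³, so Δρ ≈ 1.053 kg m⁻³.
N² = (g/ρ₀)·Δρ/Δz = g·(Δρ/ρ₀)/Δz = 9.8 × 1.025 × 10⁻³ / 52 = 1.9317 × 10⁻⁴ s⁻².
N = √(1.9317 × 10⁻⁴) = 0.013899 rad s⁻¹ → T = 2π/N = 452.06 s = 7.5343 min ≈ 7.53 min.

7.53 min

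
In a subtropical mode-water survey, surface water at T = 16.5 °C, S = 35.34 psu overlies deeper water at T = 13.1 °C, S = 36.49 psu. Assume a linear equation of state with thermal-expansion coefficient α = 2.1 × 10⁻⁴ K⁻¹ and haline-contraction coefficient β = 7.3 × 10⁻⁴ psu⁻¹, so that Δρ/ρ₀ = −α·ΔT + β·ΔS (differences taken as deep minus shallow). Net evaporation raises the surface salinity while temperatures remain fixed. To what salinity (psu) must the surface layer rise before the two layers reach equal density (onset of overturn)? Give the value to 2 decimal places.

Neutral buoyancy requires −α(T_deep − T_surf) + β(S_deep − S_surf′) = 0.
S_surf′ = S_deep − (α/β)·ΔT = 36.49 − (2.1 × 10⁻⁴/7.3 × 10⁻⁴)·(-3.4) = 37.4681 psu.
Increase required: 37.4681 − 35.34 = 2.1281 psu.

37.47 psu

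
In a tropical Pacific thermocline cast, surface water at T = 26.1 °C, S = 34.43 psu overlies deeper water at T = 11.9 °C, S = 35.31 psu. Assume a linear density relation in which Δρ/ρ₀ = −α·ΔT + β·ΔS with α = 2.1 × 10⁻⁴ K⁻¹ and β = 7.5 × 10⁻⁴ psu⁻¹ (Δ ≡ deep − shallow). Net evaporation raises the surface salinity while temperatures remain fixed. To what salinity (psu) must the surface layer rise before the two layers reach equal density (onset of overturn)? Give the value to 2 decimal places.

Neutral buoyancy requires −α(T_deep − T_surf) + β(S_deep − S_surf′) = 0.
S_surf′ = S_deep − (α/β)·ΔT = 35.31 − (2.1 × 10⁻⁴/7.5 × 10⁻⁴)·(-14.2) = 39.2860 psu.
Increase required: 39.2860 − 34.43 = 4.8560 psu.

39.29 psu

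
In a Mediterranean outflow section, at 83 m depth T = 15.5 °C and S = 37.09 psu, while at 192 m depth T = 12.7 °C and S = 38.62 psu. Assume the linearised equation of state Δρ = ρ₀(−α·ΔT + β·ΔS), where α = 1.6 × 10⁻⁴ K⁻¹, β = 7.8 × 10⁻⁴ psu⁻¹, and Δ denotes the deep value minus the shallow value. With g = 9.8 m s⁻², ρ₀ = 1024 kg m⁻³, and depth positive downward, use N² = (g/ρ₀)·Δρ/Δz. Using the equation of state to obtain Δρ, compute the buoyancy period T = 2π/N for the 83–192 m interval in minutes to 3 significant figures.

ΔT = -2.8 K, ΔS = +1.53 psu (deep − shallow).
Δρ/ρ₀ = −αΔT + βΔS = 4.48 × 10⁻⁴ + 1.1934 × 10⁻³ = 1.6414 × 10⁻³, so Δρ ≈ 1.681 kg m⁻³.
N² = (g/ρ₀)·Δρ/Δz = g·(Δρ/ρ₀)/Δz = 9.8 × 1.6414 × 10⁻³ / 109 = 1.4758 × 10⁻⁴ s⁻².
N = √(1.4758 × 10⁻⁴) = 0.012148 rad s⁻¹ → T = 2π/N = 517.22 s = 8.6203 min ≈ 8.62 min.

8.62 min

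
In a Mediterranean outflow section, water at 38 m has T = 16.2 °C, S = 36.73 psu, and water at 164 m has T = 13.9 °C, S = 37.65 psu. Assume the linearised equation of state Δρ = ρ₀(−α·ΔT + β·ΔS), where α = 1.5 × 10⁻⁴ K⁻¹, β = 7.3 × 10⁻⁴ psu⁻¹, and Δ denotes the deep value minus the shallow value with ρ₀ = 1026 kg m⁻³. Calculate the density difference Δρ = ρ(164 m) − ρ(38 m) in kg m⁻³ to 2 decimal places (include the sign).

ΔT = -2.3 K, ΔS = +0.92 psu (deep − shallow).
Δρ/ρ₀ = −(1.5 × 10⁻⁴)(-2.3) + (7.3 × 10⁻⁴)(+0.92) = 1.0166 × 10⁻³.
Δρ = 1026 × (1.0166 × 10⁻³) = +1.04 kg m⁻³.
Positive Δρ: denser below, stable.

+1.04 kg m⁻³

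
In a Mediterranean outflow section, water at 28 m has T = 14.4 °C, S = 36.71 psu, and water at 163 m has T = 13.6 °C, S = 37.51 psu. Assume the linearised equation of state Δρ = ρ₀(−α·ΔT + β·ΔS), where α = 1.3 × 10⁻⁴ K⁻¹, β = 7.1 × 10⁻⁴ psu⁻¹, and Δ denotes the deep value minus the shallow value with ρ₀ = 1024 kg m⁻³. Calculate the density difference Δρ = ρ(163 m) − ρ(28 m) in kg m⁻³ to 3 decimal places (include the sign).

+0.688 kg m⁻³

ΔT = -0.8 K, ΔS = +0.80 psu (deep − shallow).
Δρ/ρ₀ = −(1.3 × 10⁻⁴)(-0.8) + (7.1 × 10⁻⁴)(+0.80) = 6.72 × 10⁻⁴.
Δρ = 1024 × (6.72 × 10⁻⁴) = +0.688 kg m⁻³.
Positive Δρ: denser below, stable.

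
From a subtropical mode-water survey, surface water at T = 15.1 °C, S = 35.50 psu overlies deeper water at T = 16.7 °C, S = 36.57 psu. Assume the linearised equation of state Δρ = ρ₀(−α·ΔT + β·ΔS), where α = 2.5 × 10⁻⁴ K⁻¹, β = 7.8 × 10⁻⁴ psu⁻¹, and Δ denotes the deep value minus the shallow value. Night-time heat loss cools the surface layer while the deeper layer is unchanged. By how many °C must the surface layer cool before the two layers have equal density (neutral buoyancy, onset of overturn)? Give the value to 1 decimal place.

Neutral buoyancy requires Δρ = 0, i.e. −α(T_deep − T_surf′) + β(S_deep − S_surf) = 0.
T_surf′ = T_deep − (β/α)·ΔS = 16.7 − (7.8 × 10⁻⁴/2.5 × 10⁻⁴)·(+1.07) = 13.362 °C.
Cooling required: 15.1 − (13.362) = 1.738 °C.

1.7 °C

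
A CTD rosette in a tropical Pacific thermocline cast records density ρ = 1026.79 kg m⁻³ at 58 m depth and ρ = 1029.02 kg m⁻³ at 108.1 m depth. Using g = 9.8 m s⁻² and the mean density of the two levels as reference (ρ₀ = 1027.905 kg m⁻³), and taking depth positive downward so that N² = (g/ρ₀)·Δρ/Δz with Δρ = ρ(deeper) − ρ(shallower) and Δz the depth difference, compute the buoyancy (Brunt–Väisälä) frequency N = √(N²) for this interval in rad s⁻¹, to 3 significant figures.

Δρ = 1029.02 − 1026.79 = 2.23 kg m⁻³ over Δz = 108.1 − 58 = 50.1 m.
N² = (9.8/1027.905) × (2.23/50.1) = 4.2437 × 10⁻⁴ s⁻².
N = √(4.2437 × 10⁻⁴) = 0.020600 rad s⁻¹ ≈ 0.0206 rad s⁻¹.

0.0206 rad s⁻¹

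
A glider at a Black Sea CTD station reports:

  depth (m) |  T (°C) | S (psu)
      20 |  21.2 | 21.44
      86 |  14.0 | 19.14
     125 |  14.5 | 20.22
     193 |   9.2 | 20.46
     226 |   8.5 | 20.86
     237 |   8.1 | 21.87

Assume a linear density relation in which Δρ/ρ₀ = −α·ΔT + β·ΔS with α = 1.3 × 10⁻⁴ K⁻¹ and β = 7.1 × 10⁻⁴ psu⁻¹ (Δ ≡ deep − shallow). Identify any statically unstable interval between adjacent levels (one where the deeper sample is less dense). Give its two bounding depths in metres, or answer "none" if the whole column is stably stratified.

20–86 m

Evaluate Δρ/ρ₀ = −αΔT + βΔS across each adjacent pair:
  20–86 m: −αΔT+βΔS = −(1.3 × 10⁻⁴)(-7.2)+(7.1 × 10⁻⁴)(-2.30) = -7.0 × 10⁻⁴ → UNSTABLE
  86–125 m: −αΔT+βΔS = −(1.3 × 10⁻⁴)(+0.5)+(7.1 × 10⁻⁴)(+1.08) = 7.0 × 10⁻⁴ → stable
  125–193 m: −αΔT+βΔS = −(1.3 × 10⁻⁴)(-5.3)+(7.1 × 10⁻⁴)(+0.24) = 8.6 × 10⁻⁴ → stable
  193–226 m: −αΔT+βΔS = −(1.3 × 10⁻⁴)(-0.7)+(7.1 × 10⁻⁴)(+0.40) = 3.8 × 10⁻⁴ → stable
  226–237 m: −αΔT+βΔS = −(1.3 × 10⁻⁴)(-0.4)+(7.1 × 10⁻⁴)(+1.01) = 7.7 × 10⁻⁴ → stable
The 20–86 m interval has Δρ < 0: lighter water underlies denser water.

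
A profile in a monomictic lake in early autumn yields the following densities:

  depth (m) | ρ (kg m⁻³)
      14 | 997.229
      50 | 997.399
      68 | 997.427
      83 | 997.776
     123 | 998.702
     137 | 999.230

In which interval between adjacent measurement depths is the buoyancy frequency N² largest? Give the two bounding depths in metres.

123–137 m

Compute the density gradient over each adjacent pair:
  14–50 m: Δρ/Δz = 0.170/36 = 4.7 × 10⁻³ kg m⁻⁴
  50–68 m: Δρ/Δz = 0.028/18 = 1.6 × 10⁻³ kg m⁻⁴
  68–83 m: Δρ/Δz = 0.349/15 = 0.023 kg m⁻⁴
  83–123 m: Δρ/Δz = 0.926/40 = 0.023 kg m⁻⁴
  123–137 m: Δρ/Δz = 0.528/14 = 0.038 kg m⁻⁴
The largest gradient is in the 123–137 m interval — the pycnocline.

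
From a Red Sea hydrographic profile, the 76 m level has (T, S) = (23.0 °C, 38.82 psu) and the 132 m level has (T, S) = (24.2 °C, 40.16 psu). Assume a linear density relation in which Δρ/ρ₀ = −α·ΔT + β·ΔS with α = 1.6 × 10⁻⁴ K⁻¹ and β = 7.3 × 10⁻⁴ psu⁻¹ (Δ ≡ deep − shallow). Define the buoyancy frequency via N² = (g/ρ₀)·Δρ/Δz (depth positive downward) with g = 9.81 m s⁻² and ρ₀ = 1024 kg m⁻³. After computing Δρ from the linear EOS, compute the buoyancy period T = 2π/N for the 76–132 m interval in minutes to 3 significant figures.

8.92 min

ΔT = +1.2 K, ΔS = +1.34 psu (deep − shallow).
Δρ/ρ₀ = −αΔT + βΔS = -1.92 × 10⁻⁴ + 9.782 × 10⁻⁴ = 7.862 × 10⁻⁴, so Δρ ≈ 0.8051 kg m⁻³.
N² = (g/ρ₀)·Δρ/Δz = g·(Δρ/ρ₀)/Δz = 9.81 × 7.862 × 10⁻⁴ / 56 = 1.3773 × 10⁻⁴ s⁻².
N = √(1.3773 × 10⁻⁴) = 0.011736 rad s⁻¹ → T = 2π/N = 535.38 s = 8.9230 min ≈ 8.92 min.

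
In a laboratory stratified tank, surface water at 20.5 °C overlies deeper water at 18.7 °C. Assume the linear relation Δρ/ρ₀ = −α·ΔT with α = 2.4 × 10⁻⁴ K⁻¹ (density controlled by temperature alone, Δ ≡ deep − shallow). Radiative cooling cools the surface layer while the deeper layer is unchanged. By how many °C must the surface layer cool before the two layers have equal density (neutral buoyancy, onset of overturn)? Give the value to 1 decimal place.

With temperature the only control, equal density requires T_surf′ = T_deep.
T_surf′ = 18.7 °C.
Cooling required: 20.5 − 18.7 = 1.8 °C.

1.8 °C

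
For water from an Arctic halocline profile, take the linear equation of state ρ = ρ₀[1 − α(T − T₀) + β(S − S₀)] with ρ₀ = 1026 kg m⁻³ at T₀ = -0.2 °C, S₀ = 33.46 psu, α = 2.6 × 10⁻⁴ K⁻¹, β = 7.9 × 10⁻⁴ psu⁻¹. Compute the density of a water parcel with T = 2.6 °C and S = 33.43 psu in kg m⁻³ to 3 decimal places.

T − T₀ = +2.8 K, S − S₀ = -0.03 psu.
Bracket = 1 − α·(+2.8) + β·(-0.03) = 1 + (-7.517 × 10⁻⁴) = 0.9992483.
ρ = 1026 × 0.9992483 = 1025.229 kg m⁻³.

1025.229 kg m⁻³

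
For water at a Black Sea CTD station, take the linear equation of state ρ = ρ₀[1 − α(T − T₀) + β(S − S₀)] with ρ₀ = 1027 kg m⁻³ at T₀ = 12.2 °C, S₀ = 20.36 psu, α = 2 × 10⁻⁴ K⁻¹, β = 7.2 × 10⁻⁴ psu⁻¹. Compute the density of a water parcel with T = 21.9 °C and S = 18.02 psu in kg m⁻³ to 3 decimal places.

T − T₀ = +9.7 K, S − S₀ = -2.34 psu.
Bracket = 1 − α·(+9.7) + β·(-2.34) = 1 + (-3.6248 × 10⁻³) = 0.9963752.
ρ = 1027 × 0.9963752 = 1023.277 kg m⁻³.

1023.277 kg m⁻³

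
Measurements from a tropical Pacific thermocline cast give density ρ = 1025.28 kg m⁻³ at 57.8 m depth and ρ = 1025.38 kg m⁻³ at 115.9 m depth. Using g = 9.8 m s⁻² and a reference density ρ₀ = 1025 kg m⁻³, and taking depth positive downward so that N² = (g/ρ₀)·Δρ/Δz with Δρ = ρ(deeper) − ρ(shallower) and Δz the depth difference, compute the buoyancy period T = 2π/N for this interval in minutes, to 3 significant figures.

25.8 min

Δρ = 1025.38 − 1025.28 = 0.10 kg m⁻³ over Δz = 115.9 − 57.8 = 58.1 m.
N² = (9.8/1025) × (0.10/58.1) = 1.6456 × 10⁻⁵ s⁻².
N = √(1.6456 × 10⁻⁵) = 4.0566 × 10⁻³ rad s⁻¹, so T = 2π/N = 1.5489 × 10³ s = 25.815 min ≈ 25.8 min.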